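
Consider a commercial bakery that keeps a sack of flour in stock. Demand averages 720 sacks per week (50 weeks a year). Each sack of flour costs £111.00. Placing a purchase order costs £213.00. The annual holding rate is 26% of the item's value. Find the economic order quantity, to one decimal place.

Q* ≈ 729.0 sacks

Annual demand D = 720 × 50 = 36,000.
Holding cost H = 0.26 × £111.00 = £28.8600 per unit per year.
EOQ = √(2DS / H) = √(2 × 36,000 × 213 / 28.86).
= √(15,336,000 / 28.86) = √531,392.9314 ≈ 728.967.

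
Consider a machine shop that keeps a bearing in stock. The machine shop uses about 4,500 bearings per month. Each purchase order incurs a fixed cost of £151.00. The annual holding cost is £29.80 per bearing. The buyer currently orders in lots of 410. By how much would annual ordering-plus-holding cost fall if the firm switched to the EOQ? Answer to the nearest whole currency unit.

Annual demand D = 4,500 × 12 = 54,000.
EOQ = √(2DS/H) = √(2 × 54,000 × 151 / 29.8) ≈ 739.76.
Cost at Q* = (D/Q*)S + (Q*/2)H = √(2DSH) ≈ £22,044.92.
Cost at Q = 410: (54,000/410)×151 + (410/2)×29.8 = £19,887.80 + £6,109.00 = £25,996.80.
Excess = £25,996.80 − £22,044.92 = £3,951.89.

Extra cost ≈ £3,952 per year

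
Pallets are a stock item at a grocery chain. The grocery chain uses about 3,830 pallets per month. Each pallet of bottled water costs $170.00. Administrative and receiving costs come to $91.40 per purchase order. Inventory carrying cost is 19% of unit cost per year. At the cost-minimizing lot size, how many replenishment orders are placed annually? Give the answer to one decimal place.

Annual demand D = 3,830 × 12 = 45,960.
Holding cost H = 0.19 × $170.00 = $32.3000 per unit per year.
Q* = √(2DS/H) = √(2 × 45,960 × 91.4 / 32.3) ≈ 510.01.
Orders per year = D / Q* = 45,960 / 510.01 ≈ 90.116.

N ≈ 90.1 orders per year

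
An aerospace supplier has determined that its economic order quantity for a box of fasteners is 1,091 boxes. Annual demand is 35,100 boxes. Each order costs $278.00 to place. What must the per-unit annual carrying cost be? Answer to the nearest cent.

H ≈ $16.40

Invert the EOQ relation Q*² = 2DS/H.
From Q* = √(2DS/H): H = 2DS / Q*² = 2 × 35,100 × 278 / 1,091² = 16.3958.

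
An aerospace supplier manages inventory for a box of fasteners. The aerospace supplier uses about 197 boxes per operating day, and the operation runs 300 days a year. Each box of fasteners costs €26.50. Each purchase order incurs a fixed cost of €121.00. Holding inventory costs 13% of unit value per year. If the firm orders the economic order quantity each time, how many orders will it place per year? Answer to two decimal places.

Annual demand D = 197 × 300 = 59,100.
Holding cost H = 0.13 × €26.50 = €3.4450 per unit per year.
Q* = √(2DS/H) = √(2 × 59,100 × 121 / 3.445) ≈ 2037.54.
Orders per year = D / Q* = 59,100 / 2037.54 ≈ 29.006.

N ≈ 29.01 orders per year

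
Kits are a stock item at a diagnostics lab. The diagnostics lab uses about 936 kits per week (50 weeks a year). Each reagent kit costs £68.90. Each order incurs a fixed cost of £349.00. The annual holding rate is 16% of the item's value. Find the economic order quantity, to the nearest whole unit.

Q* ≈ 1,721 kits

Annual demand D = 936 × 50 = 46,800.
Holding cost H = 0.16 × £68.90 = £11.0240 per unit per year.
EOQ = √(2DS / H) = √(2 × 46,800 × 349 / 11.024).
= √(32,666,400 / 11.024) = √2,963,207.5472 ≈ 1721.397.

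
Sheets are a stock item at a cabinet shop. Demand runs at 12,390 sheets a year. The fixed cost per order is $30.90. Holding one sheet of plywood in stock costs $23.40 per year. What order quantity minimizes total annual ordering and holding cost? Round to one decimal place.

Q* ≈ 180.9 sheets

EOQ = √(2DS / H) = √(2 × 12,390 × 30.9 / 23.4).
= √(765,702 / 23.4) = √32,722.3077 ≈ 180.893.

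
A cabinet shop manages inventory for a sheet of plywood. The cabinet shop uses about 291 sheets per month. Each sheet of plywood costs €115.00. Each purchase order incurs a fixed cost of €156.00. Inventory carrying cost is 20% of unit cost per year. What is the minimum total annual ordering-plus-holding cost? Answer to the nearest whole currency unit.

Annual demand D = 291 × 12 = 3,492.
Holding cost H = 0.20 × €115.00 = €23.0000 per unit per year.
The optimal lot size = √(2DS/H) = √(2 × 3,492 × 156 / 23) ≈ 217.65.
At Q*, ordering cost (D/Q*)S equals holding cost (Q*/2)H, each = √(DSH/2).
Minimum total = √(2DSH) = √(2 × 3,492 × 156 × 23) ≈ 5005.856.

TC* ≈ €5,006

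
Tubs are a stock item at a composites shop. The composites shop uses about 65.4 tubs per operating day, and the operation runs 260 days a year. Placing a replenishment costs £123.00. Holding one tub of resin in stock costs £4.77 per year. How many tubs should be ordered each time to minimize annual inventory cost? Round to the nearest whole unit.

Q* ≈ 936 tubs

Annual demand D = 65.4 × 260 = 17,004.
EOQ = √(2DS / H) = √(2 × 17,004 × 123 / 4.77).
= √(4,182,984 / 4.77) = √876,935.8491 ≈ 936.449.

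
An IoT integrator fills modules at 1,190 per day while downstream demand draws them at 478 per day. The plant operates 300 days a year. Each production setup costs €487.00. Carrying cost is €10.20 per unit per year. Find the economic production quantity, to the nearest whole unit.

Annual demand D = 478 × 300 = 143,400.
Production build-up factor (1 − d/p) = 1 − 478/1,190 = 0.5983.
Q* = √(2DS / (H(1 − d/p))) = √(2 × 143,400 × 487 / (10.2 × 0.5983)).
= √(139,671,600 / 6.1029) ≈ 4783.959.

Q* ≈ 4,784 modules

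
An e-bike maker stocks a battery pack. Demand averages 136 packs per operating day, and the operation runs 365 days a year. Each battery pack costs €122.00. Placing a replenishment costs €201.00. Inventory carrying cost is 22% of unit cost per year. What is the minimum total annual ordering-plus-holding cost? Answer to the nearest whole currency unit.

Annual demand D = 136 × 365 = 49,640.
Holding cost H = 0.22 × €122.00 = €26.8400 per unit per year.
EOQ = √(2DS/H) = √(2 × 49,640 × 201 / 26.84) ≈ 862.26.
At Q*, ordering cost (D/Q*)S equals holding cost (Q*/2)H, each = √(DSH/2).
Minimum total = √(2DSH) = √(2 × 49,640 × 201 × 26.84) ≈ 23143.027.

TC* ≈ €23,143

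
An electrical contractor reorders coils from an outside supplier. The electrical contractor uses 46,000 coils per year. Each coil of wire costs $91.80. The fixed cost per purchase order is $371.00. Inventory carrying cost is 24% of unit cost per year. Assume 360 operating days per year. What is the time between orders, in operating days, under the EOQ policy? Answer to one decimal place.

T ≈ 9.7 days

Holding cost H = 0.24 × $91.80 = $22.0320 per unit per year.
The optimal lot size = √(2DS/H) = √(2 × 46,000 × 371 / 22.032) ≈ 1244.67.
Cycle time = Q*/D × 360 = 1244.67 / 46,000 × 360 ≈ 9.741 days.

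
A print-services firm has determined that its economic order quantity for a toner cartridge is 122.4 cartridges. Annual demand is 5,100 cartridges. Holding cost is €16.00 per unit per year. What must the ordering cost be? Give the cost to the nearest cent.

The basic EOQ model gives Q* = √(2DS/H); rearrange for the unknown.
From Q* = √(2DS/H): S = Q*²H / (2D) = 122.4² × 16 / (2 × 5,100) = 23.5008.

S ≈ €23.50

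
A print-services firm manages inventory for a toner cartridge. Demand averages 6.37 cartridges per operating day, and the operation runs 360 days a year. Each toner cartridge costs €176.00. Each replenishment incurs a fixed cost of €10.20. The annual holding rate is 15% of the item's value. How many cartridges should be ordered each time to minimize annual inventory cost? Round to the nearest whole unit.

Annual demand D = 6.37 × 360 = 2,293.2.
Holding cost H = 0.15 × €176.00 = €26.4000 per unit per year.
EOQ = √(2DS / H) = √(2 × 2,293.2 × 10.2 / 26.4).
= √(46,781.28 / 26.4) = √1,772.0182 ≈ 42.095.

Q* ≈ 42 cartridges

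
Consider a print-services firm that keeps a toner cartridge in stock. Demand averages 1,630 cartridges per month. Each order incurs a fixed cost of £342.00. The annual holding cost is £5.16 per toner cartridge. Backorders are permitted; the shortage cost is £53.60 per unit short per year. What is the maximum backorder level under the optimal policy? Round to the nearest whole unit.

Annual demand D = 1,630 × 12 = 19,560.
With planned backorders, Q* = √(2DS/H) · √((H+B)/B).
√(2DS/H) = √(2 × 19,560 × 342 / 5.16) = 1610.229.
√((H+B)/B) = √((5.16+53.6)/53.6) = 1.0470.
Q* ≈ 1685.956.
S* = Q* · H/(H+B) = 1685.956 × 5.16/58.76 ≈ 148.052.

S* ≈ 148 cartridges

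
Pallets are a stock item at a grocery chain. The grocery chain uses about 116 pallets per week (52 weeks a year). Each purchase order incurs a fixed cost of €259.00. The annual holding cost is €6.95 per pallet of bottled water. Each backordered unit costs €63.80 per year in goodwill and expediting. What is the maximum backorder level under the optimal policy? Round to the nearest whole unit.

Annual demand D = 116 × 52 = 6,032.
With planned backorders, Q* = √(2DS/H) · √((H+B)/B).
√(2DS/H) = √(2 × 6,032 × 259 / 6.95) = 670.507.
√((H+B)/B) = √((6.95+63.8)/63.8) = 1.0531.
Q* ≈ 706.083.
S* = Q* · H/(H+B) = 706.083 × 6.95/70.75 ≈ 69.361.

S* ≈ 69 pallets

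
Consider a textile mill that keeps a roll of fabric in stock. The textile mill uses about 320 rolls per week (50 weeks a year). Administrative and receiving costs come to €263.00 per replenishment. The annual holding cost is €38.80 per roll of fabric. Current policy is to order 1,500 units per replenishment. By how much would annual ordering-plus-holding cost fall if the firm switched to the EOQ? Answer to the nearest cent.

Annual demand D = 320 × 50 = 16,000.
EOQ = √(2DS/H) = √(2 × 16,000 × 263 / 38.8) ≈ 465.73.
Cost at Q* = (D/Q*)S + (Q*/2)H = √(2DSH) ≈ €18,070.44.
Cost at Q = 1,500: (16,000/1,500)×263 + (1,500/2)×38.8 = €2,805.33 + €29,100.00 = €31,905.33.
Excess = €31,905.33 − €18,070.44 = €13,834.89.

Extra cost ≈ €13,834.89 per year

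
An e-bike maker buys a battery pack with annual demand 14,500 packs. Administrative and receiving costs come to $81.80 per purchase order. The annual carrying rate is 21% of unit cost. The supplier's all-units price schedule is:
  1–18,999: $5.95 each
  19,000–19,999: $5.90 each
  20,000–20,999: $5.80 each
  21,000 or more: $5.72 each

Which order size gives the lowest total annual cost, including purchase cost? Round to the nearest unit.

Holding cost per unit per year at price C is H = 0.21·C.
For each price level, check whether its EOQ is feasible; otherwise the best quantity at that price is the breakpoint.
EOQ at $5.95 = 1377.9 (feasible in tier 1): TC = 14,500×$5.95 + (14,500/1377.9)×81.8 + (1377.9/2)×0.21×$5.95 = $87,996.65.
EOQ at $5.90 = 1383.7 < 19000, so use break Q=19000: TC = 14,500×$5.90 + (14,500/19000.0)×81.8 + (19000.0/2)×0.21×$5.90 = $97,382.93.
EOQ at $5.80 = 1395.6 < 20000, so use break Q=20000: TC = 14,500×$5.80 + (14,500/20000.0)×81.8 + (20000.0/2)×0.21×$5.80 = $96,339.30.
EOQ at $5.72 = 1405.3 < 21000, so use break Q=21000: TC = 14,500×$5.72 + (14,500/21000.0)×81.8 + (21000.0/2)×0.21×$5.72 = $95,609.08.
Lowest total cost is $87,996.65 at Q = 1377.9.

Q* ≈ 1,378 packs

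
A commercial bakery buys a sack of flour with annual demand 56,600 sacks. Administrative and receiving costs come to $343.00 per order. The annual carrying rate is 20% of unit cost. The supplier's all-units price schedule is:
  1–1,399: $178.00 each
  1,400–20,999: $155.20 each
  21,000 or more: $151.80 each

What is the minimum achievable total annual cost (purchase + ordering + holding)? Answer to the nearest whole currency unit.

TC* ≈ $8,819,915

Holding cost per unit per year at price C is H = 0.20·C.
Evaluate total cost at each tier's feasible EOQ or, if the EOQ is below the tier, at the tier's minimum quantity.
EOQ at $178.00 = 1044.3 (feasible in tier 1): TC = 56,600×$178.00 + (56,600/1044.3)×343 + (1044.3/2)×0.20×$178.00 = $10,111,978.79.
EOQ at $155.20 = 1118.4 < 1400, so use break Q=1400: TC = 56,600×$155.20 + (56,600/1400.0)×343 + (1400.0/2)×0.20×$155.20 = $8,819,915.00.
EOQ at $151.80 = 1130.9 < 21000, so use break Q=21000: TC = 56,600×$151.80 + (56,600/21000.0)×343 + (21000.0/2)×0.20×$151.80 = $8,911,584.47.
Lowest total cost among the candidates is at Q = 1400.0.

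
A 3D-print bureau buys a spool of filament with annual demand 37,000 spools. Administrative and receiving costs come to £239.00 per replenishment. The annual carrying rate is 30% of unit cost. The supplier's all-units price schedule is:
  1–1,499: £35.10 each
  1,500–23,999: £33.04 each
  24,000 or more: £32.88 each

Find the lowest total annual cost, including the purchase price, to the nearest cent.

Holding cost per unit per year at price C is H = 0.30·C.
For each price level, check whether its EOQ is feasible; otherwise the best quantity at that price is the breakpoint.
EOQ at £35.10 = 1296.0 (feasible in tier 1): TC = 37,000×£35.10 + (37,000/1296.0)×239 + (1296.0/2)×0.30×£35.10 = £1,312,346.74.
EOQ at £33.04 = 1335.8 < 1500, so use break Q=1500: TC = 37,000×£33.04 + (37,000/1500.0)×239 + (1500.0/2)×0.30×£33.04 = £1,235,809.33.
EOQ at £32.88 = 1339.0 < 24000, so use break Q=24000: TC = 37,000×£32.88 + (37,000/24000.0)×239 + (24000.0/2)×0.30×£32.88 = £1,335,296.46.
Lowest total cost among the candidates is at Q = 1500.0.

TC* ≈ £1,235,809.33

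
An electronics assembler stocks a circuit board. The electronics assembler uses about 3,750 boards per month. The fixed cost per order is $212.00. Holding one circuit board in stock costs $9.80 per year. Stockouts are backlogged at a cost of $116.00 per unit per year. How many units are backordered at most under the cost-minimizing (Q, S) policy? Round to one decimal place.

Annual demand D = 3,750 × 12 = 45,000.
With planned backorders, Q* = √(2DS/H) · √((H+B)/B).
√(2DS/H) = √(2 × 45,000 × 212 / 9.8) = 1395.327.
√((H+B)/B) = √((9.8+116)/116) = 1.0414.
Q* ≈ 1453.073.
S* = Q* · H/(H+B) = 1453.073 × 9.8/125.8 ≈ 113.196.

S* ≈ 113.2 boards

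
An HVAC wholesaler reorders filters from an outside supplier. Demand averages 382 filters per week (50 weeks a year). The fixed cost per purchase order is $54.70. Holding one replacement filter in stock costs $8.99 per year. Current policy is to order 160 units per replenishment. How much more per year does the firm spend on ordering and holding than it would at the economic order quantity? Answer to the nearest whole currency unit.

Annual demand D = 382 × 50 = 19,100.
EOQ = √(2DS/H) = √(2 × 19,100 × 54.7 / 8.99) ≈ 482.11.
Cost at Q* = (D/Q*)S + (Q*/2)H = √(2DSH) ≈ $4,334.16.
Cost at Q = 160: (19,100/160)×54.7 + (160/2)×8.99 = $6,529.81 + $719.20 = $7,249.01.
Excess = $7,249.01 − $4,334.16 = $2,914.85.

Extra cost ≈ $2,915 per year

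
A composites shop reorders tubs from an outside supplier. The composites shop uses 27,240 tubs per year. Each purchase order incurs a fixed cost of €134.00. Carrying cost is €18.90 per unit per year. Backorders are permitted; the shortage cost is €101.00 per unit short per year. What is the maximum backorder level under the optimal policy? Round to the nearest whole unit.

S* ≈ 107 tubs

With planned backorders, Q* = √(2DS/H) · √((H+B)/B).
√(2DS/H) = √(2 × 27,240 × 134 / 18.9) = 621.498.
√((H+B)/B) = √((18.9+101)/101) = 1.0896.
Q* ≈ 677.156.
S* = Q* · H/(H+B) = 677.156 × 18.9/119.9 ≈ 106.741.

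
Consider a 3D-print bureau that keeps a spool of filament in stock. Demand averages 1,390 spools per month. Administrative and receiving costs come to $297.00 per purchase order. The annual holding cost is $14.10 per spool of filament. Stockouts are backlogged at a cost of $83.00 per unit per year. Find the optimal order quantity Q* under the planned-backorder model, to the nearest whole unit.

Annual demand D = 1,390 × 12 = 16,680.
With planned backorders, Q* = √(2DS/H) · √((H+B)/B).
√(2DS/H) = √(2 × 16,680 × 297 / 14.1) = 838.266.
√((H+B)/B) = √((14.1+83)/83) = 1.0816.
Q* ≈ 906.676.

Q* ≈ 907 spools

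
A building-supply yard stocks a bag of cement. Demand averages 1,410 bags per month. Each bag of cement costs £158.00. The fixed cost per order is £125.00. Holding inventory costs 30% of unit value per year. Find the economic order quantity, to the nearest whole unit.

Q* ≈ 299 bags

Annual demand D = 1,410 × 12 = 16,920.
Holding cost H = 0.30 × £158.00 = £47.4000 per unit per year.
EOQ = √(2DS / H) = √(2 × 16,920 × 125 / 47.4).
= √(4,230,000 / 47.4) = √89,240.5063 ≈ 298.731.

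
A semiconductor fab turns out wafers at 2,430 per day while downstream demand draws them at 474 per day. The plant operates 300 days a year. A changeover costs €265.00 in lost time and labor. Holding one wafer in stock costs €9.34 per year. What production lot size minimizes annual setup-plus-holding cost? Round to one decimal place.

Q* ≈ 3,166.2 wafers

Annual demand D = 474 × 300 = 142,200.
Production build-up factor (1 − d/p) = 1 − 474/2,430 = 0.8049.
Q* = √(2DS / (H(1 − d/p))) = √(2 × 142,200 × 265 / (9.34 × 0.8049)).
= √(75,366,000 / 7.5181) ≈ 3166.161.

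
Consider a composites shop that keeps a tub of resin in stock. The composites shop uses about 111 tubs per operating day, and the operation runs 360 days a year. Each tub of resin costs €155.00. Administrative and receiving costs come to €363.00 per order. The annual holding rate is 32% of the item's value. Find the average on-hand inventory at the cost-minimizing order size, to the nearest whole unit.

Annual demand D = 111 × 360 = 39,960.
Holding cost H = 0.32 × €155.00 = €49.6000 per unit per year.
EOQ = √(2DS/H) = √(2 × 39,960 × 363 / 49.6) ≈ 764.79.
Average inventory = Q*/2 ≈ 764.79 / 2 = 382.393.

Average inventory ≈ 382 tubs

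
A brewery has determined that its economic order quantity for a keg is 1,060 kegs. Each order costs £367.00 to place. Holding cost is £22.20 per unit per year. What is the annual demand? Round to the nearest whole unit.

D ≈ 33,984 kegs per year

The basic EOQ model gives Q* = √(2DS/H); rearrange for the unknown.
From Q* = √(2DS/H): D = Q*²H / (2S) = 1,060² × 22.2 / (2 × 367) = 33983.542.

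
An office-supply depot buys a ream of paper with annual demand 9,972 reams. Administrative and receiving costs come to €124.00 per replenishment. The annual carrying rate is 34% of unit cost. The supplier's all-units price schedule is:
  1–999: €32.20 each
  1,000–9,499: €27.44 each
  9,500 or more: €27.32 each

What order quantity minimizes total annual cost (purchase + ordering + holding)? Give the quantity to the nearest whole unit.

Holding cost per unit per year at price C is H = 0.34·C.
Candidates are each tier's EOQ (if it falls in that tier) and each price-break quantity.
EOQ at €32.20 = 475.3 (feasible in tier 1): TC = 9,972×€32.20 + (9,972/475.3)×124 + (475.3/2)×0.34×€32.20 = €326,301.77.
EOQ at €27.44 = 514.9 < 1000, so use break Q=1000: TC = 9,972×€27.44 + (9,972/1000.0)×124 + (1000.0/2)×0.34×€27.44 = €279,533.01.
EOQ at €27.32 = 516.0 < 9500, so use break Q=9500: TC = 9,972×€27.32 + (9,972/9500.0)×124 + (9500.0/2)×0.34×€27.32 = €316,687.00.
Lowest total cost is €279,533.01 at Q = 1000.0.

Q* ≈ 1,000 reams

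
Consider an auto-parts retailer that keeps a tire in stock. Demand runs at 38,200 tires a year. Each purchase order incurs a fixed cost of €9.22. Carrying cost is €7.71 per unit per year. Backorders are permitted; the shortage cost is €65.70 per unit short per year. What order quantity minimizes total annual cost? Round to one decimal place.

Q* ≈ 319.5 tires

With planned backorders, Q* = √(2DS/H) · √((H+B)/B).
√(2DS/H) = √(2 × 38,200 × 9.22 / 7.71) = 302.263.
√((H+B)/B) = √((7.71+65.7)/65.7) = 1.0570.
Q* ≈ 319.507.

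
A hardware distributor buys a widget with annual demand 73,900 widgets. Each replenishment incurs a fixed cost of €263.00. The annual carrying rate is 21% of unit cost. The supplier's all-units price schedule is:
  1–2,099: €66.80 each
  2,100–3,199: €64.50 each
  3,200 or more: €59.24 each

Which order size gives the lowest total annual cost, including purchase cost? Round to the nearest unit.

Holding cost per unit per year at price C is H = 0.21·C.
Evaluate total cost at each tier's feasible EOQ or, if the EOQ is below the tier, at the tier's minimum quantity.
EOQ at €66.80 = 1664.6 (feasible in tier 1): TC = 73,900×€66.80 + (73,900/1664.6)×263 + (1664.6/2)×0.21×€66.80 = €4,959,871.40.
EOQ at €64.50 = 1694.0 < 2100, so use break Q=2100: TC = 73,900×€64.50 + (73,900/2100.0)×263 + (2100.0/2)×0.21×€64.50 = €4,790,027.35.
EOQ at €59.24 = 1767.7 < 3200, so use break Q=3200: TC = 73,900×€59.24 + (73,900/3200.0)×263 + (3200.0/2)×0.21×€59.24 = €4,403,814.30.
Lowest total cost is €4,403,814.30 at Q = 3200.0.

Q* ≈ 3,200 widgets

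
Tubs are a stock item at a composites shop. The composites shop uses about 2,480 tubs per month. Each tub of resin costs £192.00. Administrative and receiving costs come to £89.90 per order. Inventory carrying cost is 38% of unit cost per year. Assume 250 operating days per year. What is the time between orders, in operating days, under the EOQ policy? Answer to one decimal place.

T ≈ 2.3 days

Annual demand D = 2,480 × 12 = 29,760.
Holding cost H = 0.38 × £192.00 = £72.9600 per unit per year.
EOQ = √(2DS/H) = √(2 × 29,760 × 89.9 / 72.96) ≈ 270.81.
Cycle time = Q*/D × 250 = 270.81 / 29,760 × 250 ≈ 2.275 days.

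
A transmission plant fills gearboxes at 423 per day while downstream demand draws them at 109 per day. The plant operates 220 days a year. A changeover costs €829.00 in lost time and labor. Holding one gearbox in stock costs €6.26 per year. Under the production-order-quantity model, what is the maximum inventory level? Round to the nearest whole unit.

I_max ≈ 2,171 gearboxes

Annual demand D = 109 × 220 = 23,980.
Production build-up factor (1 − d/p) = 1 − 109/423 = 0.7423.
Q* = √(2DS / (H(1 − d/p))) = √(2 × 23,980 × 829 / (6.26 × 0.7423)).
= √(39,758,840 / 4.6469) ≈ 2925.062.
Maximum inventory = Q*(1 − d/p) = 2925.062 × 0.7423 ≈ 2171.322.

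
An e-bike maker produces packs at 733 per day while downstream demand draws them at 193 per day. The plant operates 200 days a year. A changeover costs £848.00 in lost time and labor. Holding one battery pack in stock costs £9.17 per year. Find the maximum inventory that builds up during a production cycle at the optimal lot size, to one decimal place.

Annual demand D = 193 × 200 = 38,600.
Production build-up factor (1 − d/p) = 1 − 193/733 = 0.7367.
Q* = √(2DS / (H(1 − d/p))) = √(2 × 38,600 × 848 / (9.17 × 0.7367)).
= √(65,465,600 / 6.7555) ≈ 3112.985.
Maximum inventory = Q*(1 − d/p) = 3112.985 × 0.7367 ≈ 2293.331.

I_max ≈ 2,293.3 packs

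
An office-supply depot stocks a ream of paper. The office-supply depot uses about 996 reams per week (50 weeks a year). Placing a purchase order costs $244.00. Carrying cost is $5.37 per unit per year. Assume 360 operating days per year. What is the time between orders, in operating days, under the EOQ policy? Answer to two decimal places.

T ≈ 15.38 days

Annual demand D = 996 × 50 = 49,800.
EOQ = √(2DS/H) = √(2 × 49,800 × 244 / 5.37) ≈ 2127.34.
Cycle time = Q*/D × 360 = 2127.34 / 49,800 × 360 ≈ 15.378 days.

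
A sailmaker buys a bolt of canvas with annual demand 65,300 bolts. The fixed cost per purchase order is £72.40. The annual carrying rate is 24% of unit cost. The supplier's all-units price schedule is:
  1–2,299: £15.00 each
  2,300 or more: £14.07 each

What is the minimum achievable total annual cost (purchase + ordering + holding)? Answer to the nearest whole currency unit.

TC* ≈ £924,710

Holding cost per unit per year at price C is H = 0.24·C.
Evaluate total cost at each tier's feasible EOQ or, if the EOQ is below the tier, at the tier's minimum quantity.
EOQ at £15.00 = 1620.7 (feasible in tier 1): TC = 65,300×£15.00 + (65,300/1620.7)×72.4 + (1620.7/2)×0.24×£15.00 = £985,334.35.
EOQ at £14.07 = 1673.4 < 2300, so use break Q=2300: TC = 65,300×£14.07 + (65,300/2300.0)×72.4 + (2300.0/2)×0.24×£14.07 = £924,709.85.
Lowest total cost among the candidates is at Q = 2300.0.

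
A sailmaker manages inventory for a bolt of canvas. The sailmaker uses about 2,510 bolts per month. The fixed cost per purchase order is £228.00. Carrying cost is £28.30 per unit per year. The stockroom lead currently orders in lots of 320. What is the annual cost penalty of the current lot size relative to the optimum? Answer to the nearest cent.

Annual demand D = 2,510 × 12 = 30,120.
EOQ = √(2DS/H) = √(2 × 30,120 × 228 / 28.3) ≈ 696.65.
Cost at Q* = (D/Q*)S + (Q*/2)H = √(2DSH) ≈ £19,715.29.
Cost at Q = 320: (30,120/320)×228 + (320/2)×28.3 = £21,460.50 + £4,528.00 = £25,988.50.
Excess = £25,988.50 − £19,715.29 = £6,273.21.

Extra cost ≈ £6,273.21 per year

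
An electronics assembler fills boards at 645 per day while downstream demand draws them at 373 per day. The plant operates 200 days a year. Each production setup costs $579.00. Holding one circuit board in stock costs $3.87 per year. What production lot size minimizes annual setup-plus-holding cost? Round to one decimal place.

Annual demand D = 373 × 200 = 74,600.
Production build-up factor (1 − d/p) = 1 − 373/645 = 0.4217.
Q* = √(2DS / (H(1 − d/p))) = √(2 × 74,600 × 579 / (3.87 × 0.4217)).
= √(86,386,800 / 1.632) ≈ 7275.513.

Q* ≈ 7,275.5 boards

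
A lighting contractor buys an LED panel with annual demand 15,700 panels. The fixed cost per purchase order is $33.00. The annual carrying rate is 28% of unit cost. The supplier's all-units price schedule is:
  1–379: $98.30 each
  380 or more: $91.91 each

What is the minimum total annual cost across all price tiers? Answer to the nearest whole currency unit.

TC* ≈ $1,449,240

Holding cost per unit per year at price C is H = 0.28·C.
For each price level, check whether its EOQ is feasible; otherwise the best quantity at that price is the breakpoint.
EOQ at $98.30 = 194.0 (feasible in tier 1): TC = 15,700×$98.30 + (15,700/194.0)×33 + (194.0/2)×0.28×$98.30 = $1,548,650.45.
EOQ at $91.91 = 200.7 < 380, so use break Q=380: TC = 15,700×$91.91 + (15,700/380.0)×33 + (380.0/2)×0.28×$91.91 = $1,449,240.03.
Lowest total cost among the candidates is at Q = 380.0.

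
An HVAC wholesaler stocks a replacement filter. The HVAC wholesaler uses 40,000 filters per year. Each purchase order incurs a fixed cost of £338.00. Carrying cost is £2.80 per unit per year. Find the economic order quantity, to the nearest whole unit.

Q* ≈ 3,108 filters

EOQ = √(2DS / H) = √(2 × 40,000 × 338 / 2.8).
= √(27,040,000 / 2.8) = √9,657,142.8571 ≈ 3107.594.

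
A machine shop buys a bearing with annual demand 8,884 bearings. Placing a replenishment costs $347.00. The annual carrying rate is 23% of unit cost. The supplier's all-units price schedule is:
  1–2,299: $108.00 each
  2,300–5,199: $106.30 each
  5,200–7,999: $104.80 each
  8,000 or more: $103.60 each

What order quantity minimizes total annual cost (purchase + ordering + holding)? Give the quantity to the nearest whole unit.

Holding cost per unit per year at price C is H = 0.23·C.
Candidates are each tier's EOQ (if it falls in that tier) and each price-break quantity.
EOQ at $108.00 = 498.2 (feasible in tier 1): TC = 8,884×$108.00 + (8,884/498.2)×347 + (498.2/2)×0.23×$108.00 = $971,847.42.
EOQ at $106.30 = 502.2 < 2300, so use break Q=2300: TC = 8,884×$106.30 + (8,884/2300.0)×347 + (2300.0/2)×0.23×$106.30 = $973,825.88.
EOQ at $104.80 = 505.8 < 5200, so use break Q=5200: TC = 8,884×$104.80 + (8,884/5200.0)×347 + (5200.0/2)×0.23×$104.80 = $994,306.44.
EOQ at $103.60 = 508.7 < 8000, so use break Q=8000: TC = 8,884×$103.60 + (8,884/8000.0)×347 + (8000.0/2)×0.23×$103.60 = $1,016,079.74.
Lowest total cost is $971,847.42 at Q = 498.2.

Q* ≈ 498 bearings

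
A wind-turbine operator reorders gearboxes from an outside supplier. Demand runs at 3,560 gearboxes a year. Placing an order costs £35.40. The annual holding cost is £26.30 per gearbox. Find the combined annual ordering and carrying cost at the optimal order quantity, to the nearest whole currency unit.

TC* ≈ £2,575

Q* = √(2DS/H) = √(2 × 3,560 × 35.4 / 26.3) ≈ 97.90.
At Q*, ordering cost (D/Q*)S equals holding cost (Q*/2)H, each = √(DSH/2).
Minimum total = √(2DSH) = √(2 × 3,560 × 35.4 × 26.3) ≈ 2574.658.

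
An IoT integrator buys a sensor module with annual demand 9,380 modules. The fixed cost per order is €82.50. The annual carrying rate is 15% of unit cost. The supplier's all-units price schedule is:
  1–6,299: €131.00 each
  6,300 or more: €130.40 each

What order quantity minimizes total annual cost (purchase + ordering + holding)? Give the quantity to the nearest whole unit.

Q* ≈ 281 modules

Holding cost per unit per year at price C is H = 0.15·C.
Candidates are each tier's EOQ (if it falls in that tier) and each price-break quantity.
EOQ at €131.00 = 280.6 (feasible in tier 1): TC = 9,380×€131.00 + (9,380/280.6)×82.5 + (280.6/2)×0.15×€131.00 = €1,234,294.74.
EOQ at €130.40 = 281.3 < 6300, so use break Q=6300: TC = 9,380×€130.40 + (9,380/6300.0)×82.5 + (6300.0/2)×0.15×€130.40 = €1,284,888.83.
Lowest total cost is €1,234,294.74 at Q = 280.6.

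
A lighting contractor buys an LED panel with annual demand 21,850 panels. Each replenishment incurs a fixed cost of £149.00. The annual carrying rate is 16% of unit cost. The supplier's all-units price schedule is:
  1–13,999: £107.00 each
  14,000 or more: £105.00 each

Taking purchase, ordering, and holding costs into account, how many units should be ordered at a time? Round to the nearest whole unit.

Holding cost per unit per year at price C is H = 0.16·C.
Candidates are each tier's EOQ (if it falls in that tier) and each price-break quantity.
EOQ at £107.00 = 616.7 (feasible in tier 1): TC = 21,850×£107.00 + (21,850/616.7)×149 + (616.7/2)×0.16×£107.00 = £2,348,508.10.
EOQ at £105.00 = 622.6 < 14000, so use break Q=14000: TC = 21,850×£105.00 + (21,850/14000.0)×149 + (14000.0/2)×0.16×£105.00 = £2,412,082.55.
Lowest total cost is £2,348,508.10 at Q = 616.7.

Q* ≈ 617 panels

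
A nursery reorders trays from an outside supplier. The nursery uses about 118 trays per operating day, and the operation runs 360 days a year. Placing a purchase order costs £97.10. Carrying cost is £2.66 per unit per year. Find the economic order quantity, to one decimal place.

Q* ≈ 1,761.1 trays

Annual demand D = 118 × 360 = 42,480.
EOQ = √(2DS / H) = √(2 × 42,480 × 97.1 / 2.66).
= √(8,249,616 / 2.66) = √3,101,359.3985 ≈ 1761.068.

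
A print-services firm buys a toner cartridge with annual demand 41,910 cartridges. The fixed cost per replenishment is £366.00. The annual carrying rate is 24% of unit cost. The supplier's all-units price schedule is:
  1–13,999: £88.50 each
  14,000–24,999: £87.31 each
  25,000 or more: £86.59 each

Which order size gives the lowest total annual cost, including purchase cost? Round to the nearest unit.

Holding cost per unit per year at price C is H = 0.24·C.
Candidates are each tier's EOQ (if it falls in that tier) and each price-break quantity.
EOQ at £88.50 = 1201.8 (feasible in tier 1): TC = 41,910×£88.50 + (41,910/1201.8)×366 + (1201.8/2)×0.24×£88.50 = £3,734,561.52.
EOQ at £87.31 = 1210.0 < 14000, so use break Q=14000: TC = 41,910×£87.31 + (41,910/14000.0)×366 + (14000.0/2)×0.24×£87.31 = £3,806,938.55.
EOQ at £86.59 = 1215.0 < 25000, so use break Q=25000: TC = 41,910×£86.59 + (41,910/25000.0)×366 + (25000.0/2)×0.24×£86.59 = £3,889,370.46.
Lowest total cost is £3,734,561.52 at Q = 1201.8.

Q* ≈ 1,202 cartridges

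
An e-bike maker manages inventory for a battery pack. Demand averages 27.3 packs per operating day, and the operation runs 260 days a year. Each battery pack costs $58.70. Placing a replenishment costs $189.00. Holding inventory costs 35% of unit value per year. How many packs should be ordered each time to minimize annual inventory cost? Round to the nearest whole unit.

Annual demand D = 27.3 × 260 = 7,098.
Holding cost H = 0.35 × $58.70 = $20.5450 per unit per year.
EOQ = √(2DS / H) = √(2 × 7,098 × 189 / 20.545).
= √(2,683,044 / 20.545) = √130,593.5264 ≈ 361.377.

Q* ≈ 361 packs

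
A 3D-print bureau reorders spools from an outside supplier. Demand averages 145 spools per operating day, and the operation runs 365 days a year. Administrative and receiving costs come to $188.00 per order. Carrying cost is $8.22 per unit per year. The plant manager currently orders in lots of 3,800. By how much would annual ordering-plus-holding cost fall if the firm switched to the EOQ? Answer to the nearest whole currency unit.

Annual demand D = 145 × 365 = 52,925.
EOQ = √(2DS/H) = √(2 × 52,925 × 188 / 8.22) ≈ 1555.92.
Cost at Q* = (D/Q*)S + (Q*/2)H = √(2DSH) ≈ $12,789.70.
Cost at Q = 3,800: (52,925/3,800)×188 + (3,800/2)×8.22 = $2,618.39 + $15,618.00 = $18,236.39.
Excess = $18,236.39 − $12,789.70 = $5,446.70.

Extra cost ≈ $5,447 per year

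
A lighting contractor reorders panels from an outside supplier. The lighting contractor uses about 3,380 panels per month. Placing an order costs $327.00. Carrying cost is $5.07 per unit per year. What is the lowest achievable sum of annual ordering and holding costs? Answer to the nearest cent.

Annual demand D = 3,380 × 12 = 40,560.
The optimal lot size = √(2DS/H) = √(2 × 40,560 × 327 / 5.07) ≈ 2287.36.
At Q*, ordering cost (D/Q*)S equals holding cost (Q*/2)H, each = √(DSH/2).
Minimum total = √(2DSH) = √(2 × 40,560 × 327 × 5.07) ≈ 11596.898.

TC* ≈ $11,596.90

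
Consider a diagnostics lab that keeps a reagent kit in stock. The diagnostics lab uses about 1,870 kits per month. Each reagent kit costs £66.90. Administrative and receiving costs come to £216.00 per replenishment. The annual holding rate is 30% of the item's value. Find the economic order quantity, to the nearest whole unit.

Annual demand D = 1,870 × 12 = 22,440.
Holding cost H = 0.30 × £66.90 = £20.0700 per unit per year.
EOQ = √(2DS / H) = √(2 × 22,440 × 216 / 20.07).
= √(9,694,080 / 20.07) = √483,013.4529 ≈ 694.992.

Q* ≈ 695 kits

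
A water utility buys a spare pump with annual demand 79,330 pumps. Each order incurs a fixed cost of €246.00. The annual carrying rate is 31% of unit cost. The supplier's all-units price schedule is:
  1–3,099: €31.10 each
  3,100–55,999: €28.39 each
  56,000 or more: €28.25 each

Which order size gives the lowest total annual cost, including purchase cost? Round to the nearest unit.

Holding cost per unit per year at price C is H = 0.31·C.
Candidates are each tier's EOQ (if it falls in that tier) and each price-break quantity.
EOQ at €31.10 = 2012.1 (feasible in tier 1): TC = 79,330×€31.10 + (79,330/2012.1)×246 + (2012.1/2)×0.31×€31.10 = €2,486,561.24.
EOQ at €28.39 = 2105.9 < 3100, so use break Q=3100: TC = 79,330×€28.39 + (79,330/3100.0)×246 + (3100.0/2)×0.31×€28.39 = €2,272,115.31.
EOQ at €28.25 = 2111.1 < 56000, so use break Q=56000: TC = 79,330×€28.25 + (79,330/56000.0)×246 + (56000.0/2)×0.31×€28.25 = €2,486,630.99.
Lowest total cost is €2,272,115.31 at Q = 3100.0.

Q* ≈ 3,100 pumps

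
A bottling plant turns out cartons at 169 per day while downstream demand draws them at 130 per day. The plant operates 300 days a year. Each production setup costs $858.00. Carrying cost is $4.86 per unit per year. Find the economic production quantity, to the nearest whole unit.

Q* ≈ 7,725 cartons

Annual demand D = 130 × 300 = 39,000.
Production build-up factor (1 − d/p) = 1 − 130/169 = 0.2308.
Q* = √(2DS / (H(1 − d/p))) = √(2 × 39,000 × 858 / (4.86 × 0.2308)).
= √(66,924,000 / 1.1215) ≈ 7724.740.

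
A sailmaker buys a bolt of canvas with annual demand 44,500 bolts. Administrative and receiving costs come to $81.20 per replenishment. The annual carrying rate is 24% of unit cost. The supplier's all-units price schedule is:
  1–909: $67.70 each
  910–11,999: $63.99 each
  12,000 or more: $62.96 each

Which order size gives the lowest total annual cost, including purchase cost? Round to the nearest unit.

Q* ≈ 910 bolts

Holding cost per unit per year at price C is H = 0.24·C.
For each price level, check whether its EOQ is feasible; otherwise the best quantity at that price is the breakpoint.
EOQ at $67.70 = 666.9 (feasible in tier 1): TC = 44,500×$67.70 + (44,500/666.9)×81.2 + (666.9/2)×0.24×$67.70 = $3,023,486.10.
EOQ at $63.99 = 686.0 < 910, so use break Q=910: TC = 44,500×$63.99 + (44,500/910.0)×81.2 + (910.0/2)×0.24×$63.99 = $2,858,513.48.
EOQ at $62.96 = 691.6 < 12000, so use break Q=12000: TC = 44,500×$62.96 + (44,500/12000.0)×81.2 + (12000.0/2)×0.24×$62.96 = $2,892,683.52.
Lowest total cost is $2,858,513.48 at Q = 910.0.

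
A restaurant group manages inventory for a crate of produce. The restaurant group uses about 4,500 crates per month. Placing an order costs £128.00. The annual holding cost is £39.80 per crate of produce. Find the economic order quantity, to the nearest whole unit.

Annual demand D = 4,500 × 12 = 54,000.
EOQ = √(2DS / H) = √(2 × 54,000 × 128 / 39.8).
= √(13,824,000 / 39.8) = √347,336.6834 ≈ 589.353.

Q* ≈ 589 crates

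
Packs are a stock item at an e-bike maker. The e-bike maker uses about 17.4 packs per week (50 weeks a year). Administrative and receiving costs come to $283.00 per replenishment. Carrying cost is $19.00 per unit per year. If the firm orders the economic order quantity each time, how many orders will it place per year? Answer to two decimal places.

N ≈ 5.40 orders per year

Annual demand D = 17.4 × 50 = 870.
EOQ = √(2DS/H) = √(2 × 870 × 283 / 19) ≈ 160.99.
Orders per year = D / Q* = 870 / 160.99 ≈ 5.404.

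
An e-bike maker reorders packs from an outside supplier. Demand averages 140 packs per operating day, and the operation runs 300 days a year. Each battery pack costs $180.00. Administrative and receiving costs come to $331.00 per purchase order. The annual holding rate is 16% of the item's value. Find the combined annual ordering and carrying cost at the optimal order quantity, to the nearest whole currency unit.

TC* ≈ $28,298

Annual demand D = 140 × 300 = 42,000.
Holding cost H = 0.16 × $180.00 = $28.8000 per unit per year.
EOQ = √(2DS/H) = √(2 × 42,000 × 331 / 28.8) ≈ 982.56.
At Q*, ordering cost (D/Q*)S equals holding cost (Q*/2)H, each = √(DSH/2).
Minimum total = √(2DSH) = √(2 × 42,000 × 331 × 28.8) ≈ 28297.618.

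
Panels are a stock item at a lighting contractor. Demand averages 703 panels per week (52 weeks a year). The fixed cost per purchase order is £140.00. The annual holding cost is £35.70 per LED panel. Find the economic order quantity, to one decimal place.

Q* ≈ 535.5 panels

Annual demand D = 703 × 52 = 36,556.
EOQ = √(2DS / H) = √(2 × 36,556 × 140 / 35.7).
= √(10,235,680 / 35.7) = √286,713.7255 ≈ 535.457.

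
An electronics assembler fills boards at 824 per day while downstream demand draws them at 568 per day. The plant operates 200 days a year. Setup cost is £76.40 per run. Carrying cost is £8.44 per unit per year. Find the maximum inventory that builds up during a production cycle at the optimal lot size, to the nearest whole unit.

I_max ≈ 799 boards

Annual demand D = 568 × 200 = 113,600.
Production build-up factor (1 − d/p) = 1 − 568/824 = 0.3107.
Q* = √(2DS / (H(1 − d/p))) = √(2 × 113,600 × 76.4 / (8.44 × 0.3107)).
= √(17,358,080 / 2.6221) ≈ 2572.902.
Maximum inventory = Q*(1 − d/p) = 2572.902 × 0.3107 ≈ 799.348.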